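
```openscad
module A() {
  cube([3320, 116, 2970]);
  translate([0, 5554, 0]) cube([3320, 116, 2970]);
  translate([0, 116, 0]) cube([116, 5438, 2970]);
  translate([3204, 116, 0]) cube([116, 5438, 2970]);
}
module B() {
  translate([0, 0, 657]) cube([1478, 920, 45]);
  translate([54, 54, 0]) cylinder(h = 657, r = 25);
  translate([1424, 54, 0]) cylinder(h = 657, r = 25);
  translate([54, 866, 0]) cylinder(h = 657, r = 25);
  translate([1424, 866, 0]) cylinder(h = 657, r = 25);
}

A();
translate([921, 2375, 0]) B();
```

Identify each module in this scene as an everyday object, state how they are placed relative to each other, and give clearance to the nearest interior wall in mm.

A is a house frame. B is a table. The table sits inside the house frame, centred. The clearance to the nearest interior wall is 805 mm.

Clearances: x = 805, y = 2259; minimum 805 mm.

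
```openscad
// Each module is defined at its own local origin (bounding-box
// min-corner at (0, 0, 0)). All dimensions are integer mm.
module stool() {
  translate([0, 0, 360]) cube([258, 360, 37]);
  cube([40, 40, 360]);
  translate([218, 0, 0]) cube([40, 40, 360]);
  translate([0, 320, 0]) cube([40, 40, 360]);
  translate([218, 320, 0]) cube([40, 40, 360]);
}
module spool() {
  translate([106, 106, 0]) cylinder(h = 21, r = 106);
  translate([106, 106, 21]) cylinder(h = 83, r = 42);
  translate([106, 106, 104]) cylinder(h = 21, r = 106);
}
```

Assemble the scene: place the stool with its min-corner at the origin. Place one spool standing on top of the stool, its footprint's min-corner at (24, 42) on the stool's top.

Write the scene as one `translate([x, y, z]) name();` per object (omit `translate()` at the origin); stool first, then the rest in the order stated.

stool();
translate([24, 42, 397]) spool();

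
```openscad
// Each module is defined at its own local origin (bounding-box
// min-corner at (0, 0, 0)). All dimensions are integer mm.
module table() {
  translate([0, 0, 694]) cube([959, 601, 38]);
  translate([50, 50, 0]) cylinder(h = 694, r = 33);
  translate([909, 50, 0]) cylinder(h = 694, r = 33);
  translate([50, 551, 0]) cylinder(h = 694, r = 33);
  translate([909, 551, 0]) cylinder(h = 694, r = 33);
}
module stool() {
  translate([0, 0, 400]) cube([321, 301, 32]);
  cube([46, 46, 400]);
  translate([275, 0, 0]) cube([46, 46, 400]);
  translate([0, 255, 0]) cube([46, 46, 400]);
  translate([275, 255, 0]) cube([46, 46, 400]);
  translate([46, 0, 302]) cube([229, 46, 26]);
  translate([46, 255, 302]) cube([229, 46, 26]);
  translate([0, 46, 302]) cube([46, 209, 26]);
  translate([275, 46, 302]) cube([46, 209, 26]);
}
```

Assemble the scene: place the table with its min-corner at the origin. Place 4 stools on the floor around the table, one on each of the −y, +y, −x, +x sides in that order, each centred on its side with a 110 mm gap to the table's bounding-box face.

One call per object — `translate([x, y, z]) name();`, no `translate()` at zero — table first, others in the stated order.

table();
translate([319, -411, 0]) stool();
translate([319, 711, 0]) stool();
translate([-431, 150, 0]) stool();
translate([1069, 150, 0]) stool();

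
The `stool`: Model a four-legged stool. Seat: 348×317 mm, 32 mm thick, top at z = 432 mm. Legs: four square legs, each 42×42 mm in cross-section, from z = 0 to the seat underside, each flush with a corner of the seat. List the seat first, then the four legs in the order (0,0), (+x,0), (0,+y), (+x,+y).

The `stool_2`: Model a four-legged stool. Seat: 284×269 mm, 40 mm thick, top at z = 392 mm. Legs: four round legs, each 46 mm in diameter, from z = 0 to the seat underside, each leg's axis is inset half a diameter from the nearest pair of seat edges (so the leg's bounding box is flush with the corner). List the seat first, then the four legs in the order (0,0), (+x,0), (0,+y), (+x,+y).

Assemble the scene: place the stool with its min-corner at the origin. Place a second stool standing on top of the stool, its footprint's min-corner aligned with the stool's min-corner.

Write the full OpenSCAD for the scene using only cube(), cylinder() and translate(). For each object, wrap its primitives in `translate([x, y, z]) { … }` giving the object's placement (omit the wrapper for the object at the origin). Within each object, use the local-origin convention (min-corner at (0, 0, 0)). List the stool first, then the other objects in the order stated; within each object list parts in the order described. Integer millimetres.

translate([0, 0, 400]) cube([348, 317, 32]);
cube([42, 42, 400]);
translate([306, 0, 0]) cube([42, 42, 400]);
translate([0, 275, 0]) cube([42, 42, 400]);
translate([306, 275, 0]) cube([42, 42, 400]);
translate([0, 0, 432]) {
  translate([0, 0, 352]) cube([284, 269, 40]);
  translate([23, 23, 0]) cylinder(h = 352, r = 23);
  translate([261, 23, 0]) cylinder(h = 352, r = 23);
  translate([23, 246, 0]) cylinder(h = 352, r = 23);
  translate([261, 246, 0]) cylinder(h = 352, r = 23);
}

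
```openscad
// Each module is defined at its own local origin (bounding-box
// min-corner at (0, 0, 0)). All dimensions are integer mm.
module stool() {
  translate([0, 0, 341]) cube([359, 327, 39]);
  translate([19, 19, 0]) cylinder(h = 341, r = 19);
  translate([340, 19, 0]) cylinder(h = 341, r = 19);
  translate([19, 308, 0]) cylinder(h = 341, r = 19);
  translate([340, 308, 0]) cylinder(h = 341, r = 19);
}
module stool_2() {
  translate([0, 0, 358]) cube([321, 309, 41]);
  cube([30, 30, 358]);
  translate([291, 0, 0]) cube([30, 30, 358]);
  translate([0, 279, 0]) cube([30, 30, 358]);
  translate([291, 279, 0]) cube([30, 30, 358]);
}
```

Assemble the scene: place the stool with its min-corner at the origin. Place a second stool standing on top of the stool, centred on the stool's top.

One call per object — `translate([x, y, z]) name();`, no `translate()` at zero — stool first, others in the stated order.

stool();
translate([19, 9, 380]) stool_2();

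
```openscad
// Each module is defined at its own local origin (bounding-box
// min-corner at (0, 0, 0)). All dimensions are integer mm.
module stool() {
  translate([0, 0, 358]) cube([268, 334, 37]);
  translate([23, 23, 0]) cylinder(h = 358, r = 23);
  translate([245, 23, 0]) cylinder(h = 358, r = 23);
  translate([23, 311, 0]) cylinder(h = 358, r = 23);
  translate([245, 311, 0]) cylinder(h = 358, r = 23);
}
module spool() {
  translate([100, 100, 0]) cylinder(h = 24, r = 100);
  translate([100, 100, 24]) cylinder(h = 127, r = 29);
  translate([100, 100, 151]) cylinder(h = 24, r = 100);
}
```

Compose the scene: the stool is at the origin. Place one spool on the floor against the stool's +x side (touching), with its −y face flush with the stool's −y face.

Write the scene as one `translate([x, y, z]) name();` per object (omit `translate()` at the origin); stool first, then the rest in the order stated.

stool();
translate([268, 0, 0]) spool();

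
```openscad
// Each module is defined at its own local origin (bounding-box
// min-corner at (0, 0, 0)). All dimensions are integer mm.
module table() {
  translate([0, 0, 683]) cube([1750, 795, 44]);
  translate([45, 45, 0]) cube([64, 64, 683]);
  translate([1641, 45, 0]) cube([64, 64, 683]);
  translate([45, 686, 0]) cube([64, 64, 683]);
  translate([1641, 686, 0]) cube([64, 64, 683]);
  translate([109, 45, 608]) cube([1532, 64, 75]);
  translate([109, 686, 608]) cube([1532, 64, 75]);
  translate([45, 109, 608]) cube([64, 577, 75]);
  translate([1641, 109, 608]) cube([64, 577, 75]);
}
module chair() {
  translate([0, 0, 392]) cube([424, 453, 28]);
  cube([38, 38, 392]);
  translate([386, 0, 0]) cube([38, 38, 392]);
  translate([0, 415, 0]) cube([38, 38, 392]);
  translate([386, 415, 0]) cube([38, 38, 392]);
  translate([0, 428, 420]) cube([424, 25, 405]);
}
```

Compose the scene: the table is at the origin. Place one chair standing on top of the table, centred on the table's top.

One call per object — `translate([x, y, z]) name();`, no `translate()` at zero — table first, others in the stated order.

table();
translate([663, 171, 727]) chair();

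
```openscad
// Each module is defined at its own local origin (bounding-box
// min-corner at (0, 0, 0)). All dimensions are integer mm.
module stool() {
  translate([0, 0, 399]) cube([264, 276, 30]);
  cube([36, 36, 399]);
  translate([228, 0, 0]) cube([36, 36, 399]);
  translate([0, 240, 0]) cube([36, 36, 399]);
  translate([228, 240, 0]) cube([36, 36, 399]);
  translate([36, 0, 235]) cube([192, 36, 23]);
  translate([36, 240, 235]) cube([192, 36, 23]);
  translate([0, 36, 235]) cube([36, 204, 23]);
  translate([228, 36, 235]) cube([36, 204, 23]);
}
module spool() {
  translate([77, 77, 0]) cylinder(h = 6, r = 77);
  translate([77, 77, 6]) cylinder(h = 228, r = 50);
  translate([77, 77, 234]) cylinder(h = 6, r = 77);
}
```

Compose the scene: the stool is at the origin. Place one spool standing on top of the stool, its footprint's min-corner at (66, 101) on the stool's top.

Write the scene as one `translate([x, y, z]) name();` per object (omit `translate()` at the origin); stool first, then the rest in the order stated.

stool();
translate([66, 101, 429]) spool();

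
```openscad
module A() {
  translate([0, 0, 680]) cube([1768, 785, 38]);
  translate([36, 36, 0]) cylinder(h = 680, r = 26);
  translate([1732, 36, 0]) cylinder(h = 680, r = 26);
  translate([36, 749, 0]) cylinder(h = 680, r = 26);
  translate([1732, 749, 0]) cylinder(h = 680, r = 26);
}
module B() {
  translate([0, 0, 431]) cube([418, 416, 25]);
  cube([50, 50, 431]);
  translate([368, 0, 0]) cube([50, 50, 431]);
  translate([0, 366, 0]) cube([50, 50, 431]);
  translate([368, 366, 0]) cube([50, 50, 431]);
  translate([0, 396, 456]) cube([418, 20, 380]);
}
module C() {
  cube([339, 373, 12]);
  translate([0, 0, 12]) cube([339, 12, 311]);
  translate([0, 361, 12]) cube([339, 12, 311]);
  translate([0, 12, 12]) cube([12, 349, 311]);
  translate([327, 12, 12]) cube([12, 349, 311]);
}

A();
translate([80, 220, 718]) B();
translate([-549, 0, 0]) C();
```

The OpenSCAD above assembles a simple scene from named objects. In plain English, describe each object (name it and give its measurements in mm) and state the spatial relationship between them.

A is a rectangular dining table. The top is 1768×785×38 mm with its upper surface at z = 718 mm. It stands on four round legs of 52 mm diameter, each leg's bounding box inset 10 mm from the nearest pair of top edges, running from the floor to the underside of the top.

B is a chair. The seat is a 418×416×25 mm slab with its top at z = 456 mm, on four 50×50 mm corner legs (flush with the seat edges, standing on z = 0). A flat backrest 20 mm thick, 380 mm tall, spans the full seat width and rises from the seat top along its +y edge, rear face flush with the rear of the seat.

C is an open storage box with external size 339×373×323 mm and wall thickness 12 mm (the base is also 12 mm thick). The base covers the whole footprint; the four walls stand on the base, with the y-facing walls full-width and the x-facing walls fitting between their inner faces.

The chair is on top of the table. The open box is on the floor beside the table on its −x side.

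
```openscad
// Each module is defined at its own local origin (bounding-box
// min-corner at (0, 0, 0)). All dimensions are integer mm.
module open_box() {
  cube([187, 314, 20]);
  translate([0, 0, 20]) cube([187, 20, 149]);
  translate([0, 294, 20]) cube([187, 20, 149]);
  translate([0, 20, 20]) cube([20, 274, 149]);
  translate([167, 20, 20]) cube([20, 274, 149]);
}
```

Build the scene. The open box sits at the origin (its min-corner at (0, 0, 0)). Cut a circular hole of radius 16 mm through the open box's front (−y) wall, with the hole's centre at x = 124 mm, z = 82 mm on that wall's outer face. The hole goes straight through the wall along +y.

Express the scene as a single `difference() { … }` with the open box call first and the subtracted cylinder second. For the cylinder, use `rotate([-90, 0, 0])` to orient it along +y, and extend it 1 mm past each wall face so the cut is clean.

difference() {
  open_box();
  translate([124, -1, 82]) rotate([-90, 0, 0]) cylinder(h = 22, r = 16);
}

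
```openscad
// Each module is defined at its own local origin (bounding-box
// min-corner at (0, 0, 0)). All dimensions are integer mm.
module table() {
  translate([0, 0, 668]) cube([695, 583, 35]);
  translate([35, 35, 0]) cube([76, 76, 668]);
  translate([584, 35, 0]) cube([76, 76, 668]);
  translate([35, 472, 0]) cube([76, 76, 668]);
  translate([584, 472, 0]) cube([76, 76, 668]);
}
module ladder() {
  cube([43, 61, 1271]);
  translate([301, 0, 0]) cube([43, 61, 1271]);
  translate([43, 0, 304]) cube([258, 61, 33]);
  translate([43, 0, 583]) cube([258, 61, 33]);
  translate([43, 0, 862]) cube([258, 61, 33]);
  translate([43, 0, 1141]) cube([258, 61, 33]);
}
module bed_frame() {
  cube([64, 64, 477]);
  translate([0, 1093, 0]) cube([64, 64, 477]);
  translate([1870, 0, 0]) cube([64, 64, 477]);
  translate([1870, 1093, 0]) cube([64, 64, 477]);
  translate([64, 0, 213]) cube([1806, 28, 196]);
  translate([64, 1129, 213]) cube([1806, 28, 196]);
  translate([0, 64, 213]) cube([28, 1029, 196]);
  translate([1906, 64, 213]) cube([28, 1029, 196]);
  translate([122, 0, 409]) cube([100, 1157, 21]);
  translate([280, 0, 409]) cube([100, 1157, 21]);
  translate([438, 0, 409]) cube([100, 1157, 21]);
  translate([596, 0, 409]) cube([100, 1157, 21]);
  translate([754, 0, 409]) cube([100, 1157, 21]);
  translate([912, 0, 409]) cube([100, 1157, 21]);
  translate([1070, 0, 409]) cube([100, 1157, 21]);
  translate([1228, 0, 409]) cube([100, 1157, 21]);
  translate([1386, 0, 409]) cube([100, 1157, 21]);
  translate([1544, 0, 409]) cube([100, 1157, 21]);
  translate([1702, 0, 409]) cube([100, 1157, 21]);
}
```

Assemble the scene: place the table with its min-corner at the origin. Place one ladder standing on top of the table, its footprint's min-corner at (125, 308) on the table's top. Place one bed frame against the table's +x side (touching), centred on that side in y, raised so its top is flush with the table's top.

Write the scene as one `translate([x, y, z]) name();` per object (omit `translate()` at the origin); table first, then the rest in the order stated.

table();
translate([125, 308, 703]) ladder();
translate([695, -287, 226]) bed_frame();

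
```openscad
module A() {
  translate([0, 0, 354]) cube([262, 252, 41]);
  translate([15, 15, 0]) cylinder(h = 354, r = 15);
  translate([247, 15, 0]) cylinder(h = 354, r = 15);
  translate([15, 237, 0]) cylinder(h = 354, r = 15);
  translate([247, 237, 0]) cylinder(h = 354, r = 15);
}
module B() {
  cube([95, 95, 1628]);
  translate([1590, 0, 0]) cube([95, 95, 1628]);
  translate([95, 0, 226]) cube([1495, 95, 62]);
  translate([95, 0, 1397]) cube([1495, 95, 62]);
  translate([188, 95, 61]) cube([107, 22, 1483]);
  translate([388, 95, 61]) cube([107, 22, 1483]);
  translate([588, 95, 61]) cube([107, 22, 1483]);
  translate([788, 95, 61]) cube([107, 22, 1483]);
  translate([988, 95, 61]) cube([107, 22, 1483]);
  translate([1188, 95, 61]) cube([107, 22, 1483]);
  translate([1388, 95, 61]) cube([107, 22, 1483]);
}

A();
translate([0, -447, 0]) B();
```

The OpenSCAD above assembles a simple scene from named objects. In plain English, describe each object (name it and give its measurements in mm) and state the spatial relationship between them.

A is a four-legged stool. The seat is a 262×252×41 mm slab whose top surface is at z = 395 mm; four round legs, each 30 mm in diameter, run from the floor (z = 0) to the underside of the seat, each leg's axis is inset half a diameter from the nearest pair of seat edges (so the leg's bounding box is flush with the corner).

B is a fence section. Two 95×95 mm posts, 1628 mm tall, stand on the floor with a clear span of 1495 mm between their inner faces. Two horizontal rails of 95×62 mm section span the gap between the posts with their undersides at z = 226 mm and z = 1397 mm, flush with the posts' −y face. 7 pickets, each 107 mm wide, 22 mm thick and 1483 mm tall, are fixed to the +y face of the rails with their bottoms at z = 61 mm, evenly spaced across the span with equal gaps (rounded down to the nearest mm) at the −x end and between each pair — any rounding remainder accumulates at the +x end.

The fence section is on the floor beside the stool on its −y side.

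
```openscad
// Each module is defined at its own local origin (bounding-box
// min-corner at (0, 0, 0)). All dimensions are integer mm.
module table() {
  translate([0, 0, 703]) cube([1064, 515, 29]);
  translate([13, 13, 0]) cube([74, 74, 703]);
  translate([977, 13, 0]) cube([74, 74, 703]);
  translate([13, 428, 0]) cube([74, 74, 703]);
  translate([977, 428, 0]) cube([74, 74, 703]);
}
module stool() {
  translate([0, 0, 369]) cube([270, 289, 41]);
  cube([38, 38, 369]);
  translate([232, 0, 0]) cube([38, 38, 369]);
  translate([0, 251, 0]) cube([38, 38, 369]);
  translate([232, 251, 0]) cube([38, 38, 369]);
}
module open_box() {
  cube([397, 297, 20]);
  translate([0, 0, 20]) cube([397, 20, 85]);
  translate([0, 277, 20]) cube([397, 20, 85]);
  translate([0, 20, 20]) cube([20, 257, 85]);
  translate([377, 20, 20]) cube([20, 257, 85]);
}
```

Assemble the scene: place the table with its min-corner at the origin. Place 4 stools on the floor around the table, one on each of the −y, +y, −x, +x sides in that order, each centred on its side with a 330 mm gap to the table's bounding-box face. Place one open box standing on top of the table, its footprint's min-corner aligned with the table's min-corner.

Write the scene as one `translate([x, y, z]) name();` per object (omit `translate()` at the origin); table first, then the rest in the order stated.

table();
translate([397, -619, 0]) stool();
translate([397, 845, 0]) stool();
translate([-600, 113, 0]) stool();
translate([1394, 113, 0]) stool();
translate([0, 0, 732]) open_box();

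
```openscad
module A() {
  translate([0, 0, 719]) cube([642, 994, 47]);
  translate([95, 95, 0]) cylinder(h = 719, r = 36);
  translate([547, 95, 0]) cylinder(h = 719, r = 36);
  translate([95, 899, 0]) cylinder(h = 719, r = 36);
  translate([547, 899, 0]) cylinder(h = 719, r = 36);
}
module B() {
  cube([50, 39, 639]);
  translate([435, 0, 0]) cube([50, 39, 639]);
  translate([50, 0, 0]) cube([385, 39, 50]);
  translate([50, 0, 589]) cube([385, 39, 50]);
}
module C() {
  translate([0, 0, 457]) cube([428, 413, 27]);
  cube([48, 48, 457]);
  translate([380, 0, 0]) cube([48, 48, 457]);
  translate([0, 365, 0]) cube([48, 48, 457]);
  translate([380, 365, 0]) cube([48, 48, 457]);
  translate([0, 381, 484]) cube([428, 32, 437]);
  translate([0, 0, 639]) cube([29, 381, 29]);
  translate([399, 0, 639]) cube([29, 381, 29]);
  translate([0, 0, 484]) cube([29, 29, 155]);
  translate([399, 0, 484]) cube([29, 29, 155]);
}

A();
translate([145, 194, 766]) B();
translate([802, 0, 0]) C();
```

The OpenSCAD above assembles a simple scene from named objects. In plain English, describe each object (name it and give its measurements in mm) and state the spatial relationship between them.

A is a rectangular dining table. The top is 642×994×47 mm with its upper surface at z = 766 mm. It stands on four round legs of 72 mm diameter, each leg's bounding box inset 59 mm from the nearest pair of top edges, running from the floor to the underside of the top.

B is a picture frame with a 385×539 mm rectangular opening (x by z) and a uniform 50 mm border on every side. Frame depth is 39 mm along y. It is built from two vertical stiles running the full outside height and two horizontal rails spanning the gap between the stiles.

C is a chair: 428×413 mm seat, 27 mm thick, top at z = 484 mm, on four 48 mm square corner legs flush with the seat edges. A 32 mm thick backrest slab spans the full seat width, extending 437 mm above the seat top, its back face flush with the seat's +y edge. Two armrests of 29×29 mm section run along each side from the seat's front edge to the front of the backrest, top faces 184 mm above the seat top and outer faces flush with the seat's x-edges; a 29×29 mm post under the front of each armrest stands on the seat at the front corner.

The picture frame is on top of the table. The chair is on the floor beside the table on its +x side.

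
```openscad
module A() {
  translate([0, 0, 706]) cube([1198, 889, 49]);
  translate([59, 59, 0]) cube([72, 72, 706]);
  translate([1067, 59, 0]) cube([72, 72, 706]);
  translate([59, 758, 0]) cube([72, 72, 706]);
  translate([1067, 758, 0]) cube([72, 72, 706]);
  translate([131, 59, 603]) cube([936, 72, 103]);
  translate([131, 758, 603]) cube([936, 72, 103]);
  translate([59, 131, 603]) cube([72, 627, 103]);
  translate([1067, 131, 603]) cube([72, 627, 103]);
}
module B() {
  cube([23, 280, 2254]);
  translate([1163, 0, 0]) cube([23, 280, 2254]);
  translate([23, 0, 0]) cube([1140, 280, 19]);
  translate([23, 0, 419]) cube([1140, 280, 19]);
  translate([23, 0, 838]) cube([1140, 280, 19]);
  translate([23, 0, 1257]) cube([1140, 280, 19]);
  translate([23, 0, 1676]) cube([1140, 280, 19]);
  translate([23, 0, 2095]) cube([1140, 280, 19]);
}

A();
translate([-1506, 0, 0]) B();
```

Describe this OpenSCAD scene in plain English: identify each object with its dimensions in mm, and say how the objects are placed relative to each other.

A is a table: top 1198 mm (x) × 889 mm (y), 49 mm thick, upper face at z = 755 mm, on four 72×72 mm square legs, each inset 59 mm from the nearest pair of top edges, running from z = 0 to the bottom of the top. Four apron rails, 72 mm thick and 103 mm tall, run between adjacent legs with their top edges flush with the underside of the top and their outer faces flush with the legs' outer faces.

B is an open bookshelf. Two side panels, each 23 mm thick, 280 mm deep and 2254 mm tall, stand 1186 mm apart (outside-to-outside). Between them sit 6 shelves, each 19 mm thick and 280 mm deep, spanning the full gap between the sides. The bottom shelf rests on the floor (its underside at z = 0) and the clear gap between one shelf's top and the next shelf's underside is 400 mm.

The bookshelf is on the floor beside the table on its −x side.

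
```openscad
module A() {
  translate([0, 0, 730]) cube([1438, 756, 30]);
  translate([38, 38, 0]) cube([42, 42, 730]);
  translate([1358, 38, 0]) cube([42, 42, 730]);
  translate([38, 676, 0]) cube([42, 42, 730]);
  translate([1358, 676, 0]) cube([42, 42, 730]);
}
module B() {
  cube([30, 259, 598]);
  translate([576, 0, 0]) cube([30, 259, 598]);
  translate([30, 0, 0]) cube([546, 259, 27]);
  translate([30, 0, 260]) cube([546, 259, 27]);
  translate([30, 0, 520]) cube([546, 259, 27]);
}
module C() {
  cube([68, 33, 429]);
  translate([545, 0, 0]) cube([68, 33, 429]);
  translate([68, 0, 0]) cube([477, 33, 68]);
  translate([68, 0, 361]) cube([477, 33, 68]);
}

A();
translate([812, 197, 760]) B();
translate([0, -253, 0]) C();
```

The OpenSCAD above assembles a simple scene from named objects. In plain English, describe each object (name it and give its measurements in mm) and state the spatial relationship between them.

A is a rectangular dining table. The top is 1438×756×30 mm with its upper surface at z = 760 mm. It stands on four 42×42 mm square legs, each inset 38 mm from the nearest pair of top edges, running from the floor to the underside of the top.

B is a bookshelf 606 mm wide overall, 259 mm deep and 598 mm tall. The two sides are 30 mm thick vertical panels. 3 horizontal shelves of 27 mm thickness span between the inner faces of the sides; the lowest shelf sits on the floor and shelves are stacked with a clear vertical gap of 233 mm between each pair.

C is a rectangular picture frame lying in the x–z plane (depth along y). The opening is 477 mm wide (x) by 293 mm tall (z), surrounded by a border 68 mm wide on all four sides. The frame is 33 mm deep and is made of two full-height vertical stiles with two horizontal rails fitted between them.

The bookshelf is on top of the table. The picture frame is on the floor beside the table on its −y side.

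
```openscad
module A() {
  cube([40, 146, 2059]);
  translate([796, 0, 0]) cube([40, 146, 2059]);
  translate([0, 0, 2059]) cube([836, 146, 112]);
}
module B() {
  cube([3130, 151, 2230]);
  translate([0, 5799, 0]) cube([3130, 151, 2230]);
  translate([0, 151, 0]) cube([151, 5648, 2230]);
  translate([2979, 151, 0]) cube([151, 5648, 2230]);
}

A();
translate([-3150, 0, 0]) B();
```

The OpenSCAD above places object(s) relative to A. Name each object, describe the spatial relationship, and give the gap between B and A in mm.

The house frame's nearest face is 20 mm from the door frame's −x face.

A is a door frame. B is a house frame. The house frame is on the floor beside the door frame on its −x side. The gap between the house frame and the door frame is 20 mm.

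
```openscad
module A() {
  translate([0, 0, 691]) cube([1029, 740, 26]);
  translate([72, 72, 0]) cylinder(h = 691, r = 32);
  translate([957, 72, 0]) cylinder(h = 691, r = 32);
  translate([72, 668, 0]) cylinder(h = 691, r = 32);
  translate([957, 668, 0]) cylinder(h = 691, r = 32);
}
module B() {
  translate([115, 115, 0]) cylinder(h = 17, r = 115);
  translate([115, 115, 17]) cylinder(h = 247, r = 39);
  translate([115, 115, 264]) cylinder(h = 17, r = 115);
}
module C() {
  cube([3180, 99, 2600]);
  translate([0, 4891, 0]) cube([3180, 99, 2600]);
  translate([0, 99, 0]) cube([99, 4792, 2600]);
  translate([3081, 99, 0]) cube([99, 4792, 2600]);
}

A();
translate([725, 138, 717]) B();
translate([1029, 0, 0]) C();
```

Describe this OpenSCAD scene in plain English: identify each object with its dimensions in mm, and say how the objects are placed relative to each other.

A is a table with a 1029×740 mm rectangular top, 26 mm thick, top surface at z = 717 mm, supported by four round legs of 64 mm diameter, each leg's bounding box inset 40 mm from the nearest pair of top edges, running from the floor.

B is a spool: two coaxial disc flanges of radius 115 mm and thickness 17 mm, joined by a core cylinder of radius 39 mm and height 247 mm. The lower flange rests on z = 0 and the three cylinders share a vertical axis.

C is the wall frame of a small rectangular building: four walls, each 2600 mm tall and 99 mm thick, enclosing a footprint 3180 mm (x) by 4990 mm (y) outside-to-outside, with no floor or roof. The front and back walls (the −y and +y sides) span the full width; the two side walls fit between them.

The spool is on top of the table. The house frame is against the table's +x side, with their −y faces flush.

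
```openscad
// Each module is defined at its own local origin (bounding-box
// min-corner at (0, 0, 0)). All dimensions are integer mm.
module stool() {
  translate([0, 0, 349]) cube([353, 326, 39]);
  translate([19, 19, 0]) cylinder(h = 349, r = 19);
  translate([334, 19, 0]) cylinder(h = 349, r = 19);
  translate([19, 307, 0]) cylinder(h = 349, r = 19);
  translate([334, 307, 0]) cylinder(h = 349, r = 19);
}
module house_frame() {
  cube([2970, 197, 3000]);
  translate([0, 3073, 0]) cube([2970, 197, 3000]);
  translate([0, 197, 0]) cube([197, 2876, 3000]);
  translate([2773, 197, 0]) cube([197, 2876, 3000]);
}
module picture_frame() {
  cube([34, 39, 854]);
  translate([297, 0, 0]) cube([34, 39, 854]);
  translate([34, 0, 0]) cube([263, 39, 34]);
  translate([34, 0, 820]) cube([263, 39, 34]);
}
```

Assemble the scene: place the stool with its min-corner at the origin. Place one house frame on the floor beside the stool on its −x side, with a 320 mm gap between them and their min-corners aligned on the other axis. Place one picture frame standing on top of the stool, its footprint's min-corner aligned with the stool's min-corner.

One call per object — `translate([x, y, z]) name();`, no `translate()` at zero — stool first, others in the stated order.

stool();
translate([-3290, 0, 0]) house_frame();
translate([0, 0, 388]) picture_frame();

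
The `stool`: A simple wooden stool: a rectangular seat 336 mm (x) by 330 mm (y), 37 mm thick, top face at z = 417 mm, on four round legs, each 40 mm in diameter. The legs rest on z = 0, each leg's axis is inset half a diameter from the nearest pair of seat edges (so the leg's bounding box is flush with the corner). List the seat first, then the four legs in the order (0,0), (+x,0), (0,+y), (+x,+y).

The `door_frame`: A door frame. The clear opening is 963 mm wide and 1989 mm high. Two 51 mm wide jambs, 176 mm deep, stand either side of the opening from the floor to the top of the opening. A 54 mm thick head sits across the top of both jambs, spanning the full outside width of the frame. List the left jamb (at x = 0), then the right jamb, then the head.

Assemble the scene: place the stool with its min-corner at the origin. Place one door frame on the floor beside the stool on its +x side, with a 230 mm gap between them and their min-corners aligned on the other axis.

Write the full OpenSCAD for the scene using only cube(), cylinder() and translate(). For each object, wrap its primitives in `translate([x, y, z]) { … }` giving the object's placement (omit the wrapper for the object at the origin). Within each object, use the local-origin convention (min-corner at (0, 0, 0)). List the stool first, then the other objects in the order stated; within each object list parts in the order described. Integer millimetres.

translate([0, 0, 380]) cube([336, 330, 37]);
translate([20, 20, 0]) cylinder(h = 380, r = 20);
translate([316, 20, 0]) cylinder(h = 380, r = 20);
translate([20, 310, 0]) cylinder(h = 380, r = 20);
translate([316, 310, 0]) cylinder(h = 380, r = 20);
translate([566, 0, 0]) {
  cube([51, 176, 1989]);
  translate([1014, 0, 0]) cube([51, 176, 1989]);
  translate([0, 0, 1989]) cube([1065, 176, 54]);
}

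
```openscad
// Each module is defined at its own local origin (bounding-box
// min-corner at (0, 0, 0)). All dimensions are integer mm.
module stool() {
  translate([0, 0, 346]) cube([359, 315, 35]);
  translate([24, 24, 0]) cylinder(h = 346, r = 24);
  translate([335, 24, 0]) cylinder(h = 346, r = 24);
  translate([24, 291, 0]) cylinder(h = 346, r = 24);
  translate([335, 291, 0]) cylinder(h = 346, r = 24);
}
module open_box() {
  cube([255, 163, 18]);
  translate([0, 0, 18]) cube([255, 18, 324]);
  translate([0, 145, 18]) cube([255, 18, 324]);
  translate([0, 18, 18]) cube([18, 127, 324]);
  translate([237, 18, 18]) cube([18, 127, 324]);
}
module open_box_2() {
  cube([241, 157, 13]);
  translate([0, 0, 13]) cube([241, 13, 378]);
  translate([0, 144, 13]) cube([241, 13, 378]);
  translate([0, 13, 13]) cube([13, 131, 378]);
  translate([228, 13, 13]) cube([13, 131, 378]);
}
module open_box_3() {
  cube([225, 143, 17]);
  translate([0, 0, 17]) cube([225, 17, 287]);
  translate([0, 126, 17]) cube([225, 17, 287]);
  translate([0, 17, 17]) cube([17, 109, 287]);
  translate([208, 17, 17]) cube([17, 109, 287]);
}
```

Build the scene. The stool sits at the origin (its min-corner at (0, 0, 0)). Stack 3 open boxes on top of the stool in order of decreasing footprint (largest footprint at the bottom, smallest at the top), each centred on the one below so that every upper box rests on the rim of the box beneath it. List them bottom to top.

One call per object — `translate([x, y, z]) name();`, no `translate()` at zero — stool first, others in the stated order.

stool();
translate([52, 76, 381]) open_box();
translate([59, 79, 723]) open_box_2();
translate([67, 86, 1114]) open_box_3();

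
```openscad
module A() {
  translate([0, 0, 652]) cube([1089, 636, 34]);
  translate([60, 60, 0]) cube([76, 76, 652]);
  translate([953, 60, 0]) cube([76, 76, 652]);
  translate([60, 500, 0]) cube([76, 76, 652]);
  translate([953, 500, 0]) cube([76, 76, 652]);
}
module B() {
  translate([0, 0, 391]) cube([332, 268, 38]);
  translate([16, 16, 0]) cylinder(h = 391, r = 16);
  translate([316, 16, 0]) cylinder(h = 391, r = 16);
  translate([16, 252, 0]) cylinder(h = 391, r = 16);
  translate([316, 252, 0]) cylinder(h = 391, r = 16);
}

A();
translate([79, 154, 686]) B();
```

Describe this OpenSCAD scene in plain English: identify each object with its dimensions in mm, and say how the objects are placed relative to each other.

A is a table with a 1089×636 mm rectangular top, 34 mm thick, top surface at z = 686 mm, supported by four 76×76 mm square legs, each inset 60 mm from the nearest pair of top edges, running from the floor.

B is a four-legged stool. The seat is 332×268 mm, 38 mm thick, top at z = 429 mm. It stands on four round legs, each 32 mm in diameter, from z = 0 to the seat underside, each leg's axis is inset half a diameter from the nearest pair of seat edges (so the leg's bounding box is flush with the corner).

The stool is on top of the table.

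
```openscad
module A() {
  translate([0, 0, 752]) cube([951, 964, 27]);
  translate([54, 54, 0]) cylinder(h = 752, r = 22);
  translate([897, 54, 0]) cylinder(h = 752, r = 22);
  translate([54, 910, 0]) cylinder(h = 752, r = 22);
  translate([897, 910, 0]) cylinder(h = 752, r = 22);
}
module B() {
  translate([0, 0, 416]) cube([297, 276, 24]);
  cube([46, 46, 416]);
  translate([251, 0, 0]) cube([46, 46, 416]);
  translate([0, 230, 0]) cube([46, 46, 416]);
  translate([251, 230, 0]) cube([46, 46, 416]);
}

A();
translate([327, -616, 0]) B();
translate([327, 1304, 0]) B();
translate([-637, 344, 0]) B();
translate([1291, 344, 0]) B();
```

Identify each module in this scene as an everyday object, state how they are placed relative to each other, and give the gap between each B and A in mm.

Each stool's nearest face is 340 mm from the table's bounding box.

A is a table. B is a stool. Four stools sit around the table at the −y, +y, −x, +x sides. The gap between each stool and the table is 340 mm.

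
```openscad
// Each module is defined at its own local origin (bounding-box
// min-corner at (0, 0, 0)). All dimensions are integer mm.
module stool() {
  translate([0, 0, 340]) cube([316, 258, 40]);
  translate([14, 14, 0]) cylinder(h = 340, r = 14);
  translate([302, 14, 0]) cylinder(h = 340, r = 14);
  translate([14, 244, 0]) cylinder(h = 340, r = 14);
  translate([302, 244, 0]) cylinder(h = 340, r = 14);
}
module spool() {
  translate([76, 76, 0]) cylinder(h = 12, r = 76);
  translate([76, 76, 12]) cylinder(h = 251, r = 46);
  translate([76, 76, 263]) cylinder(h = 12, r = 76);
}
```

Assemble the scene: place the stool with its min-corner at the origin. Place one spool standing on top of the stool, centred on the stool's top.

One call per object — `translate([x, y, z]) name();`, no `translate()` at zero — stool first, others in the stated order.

stool();
translate([82, 53, 380]) spool();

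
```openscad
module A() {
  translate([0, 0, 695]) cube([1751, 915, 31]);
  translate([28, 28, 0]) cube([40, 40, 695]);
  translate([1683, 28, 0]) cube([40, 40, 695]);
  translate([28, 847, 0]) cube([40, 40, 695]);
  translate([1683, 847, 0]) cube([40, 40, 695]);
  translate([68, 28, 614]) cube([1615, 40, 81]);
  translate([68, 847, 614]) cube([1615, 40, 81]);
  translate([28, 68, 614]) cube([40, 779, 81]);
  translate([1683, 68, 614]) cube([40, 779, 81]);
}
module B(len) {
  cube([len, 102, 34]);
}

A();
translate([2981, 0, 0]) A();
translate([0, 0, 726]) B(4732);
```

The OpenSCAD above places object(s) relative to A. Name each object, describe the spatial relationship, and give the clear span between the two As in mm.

Second table starts at x = 2981; first ends at x = 1751; clear span = 2981 − 1751 = 1230 mm.

A is a table. B is a beam. A beam spans the tops of two tables. The clear span between the two tables is 1230 mm.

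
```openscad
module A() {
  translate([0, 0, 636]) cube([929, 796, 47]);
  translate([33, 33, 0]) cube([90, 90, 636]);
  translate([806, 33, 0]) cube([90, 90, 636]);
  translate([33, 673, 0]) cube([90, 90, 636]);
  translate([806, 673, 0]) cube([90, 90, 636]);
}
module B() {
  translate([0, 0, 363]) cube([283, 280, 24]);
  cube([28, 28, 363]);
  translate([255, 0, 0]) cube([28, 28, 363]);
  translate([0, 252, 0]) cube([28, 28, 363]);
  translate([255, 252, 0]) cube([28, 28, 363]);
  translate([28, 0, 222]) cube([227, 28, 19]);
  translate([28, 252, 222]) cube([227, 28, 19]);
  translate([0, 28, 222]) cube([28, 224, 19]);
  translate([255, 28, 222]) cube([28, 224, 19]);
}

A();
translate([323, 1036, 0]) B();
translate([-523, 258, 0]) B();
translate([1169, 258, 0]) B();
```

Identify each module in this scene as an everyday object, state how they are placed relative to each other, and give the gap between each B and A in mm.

A is a table. B is a stool. Three stools sit around the table at the +y, −x, +x sides. The gap between each stool and the table is 240 mm.

Each stool's nearest face is 240 mm from the table's bounding box.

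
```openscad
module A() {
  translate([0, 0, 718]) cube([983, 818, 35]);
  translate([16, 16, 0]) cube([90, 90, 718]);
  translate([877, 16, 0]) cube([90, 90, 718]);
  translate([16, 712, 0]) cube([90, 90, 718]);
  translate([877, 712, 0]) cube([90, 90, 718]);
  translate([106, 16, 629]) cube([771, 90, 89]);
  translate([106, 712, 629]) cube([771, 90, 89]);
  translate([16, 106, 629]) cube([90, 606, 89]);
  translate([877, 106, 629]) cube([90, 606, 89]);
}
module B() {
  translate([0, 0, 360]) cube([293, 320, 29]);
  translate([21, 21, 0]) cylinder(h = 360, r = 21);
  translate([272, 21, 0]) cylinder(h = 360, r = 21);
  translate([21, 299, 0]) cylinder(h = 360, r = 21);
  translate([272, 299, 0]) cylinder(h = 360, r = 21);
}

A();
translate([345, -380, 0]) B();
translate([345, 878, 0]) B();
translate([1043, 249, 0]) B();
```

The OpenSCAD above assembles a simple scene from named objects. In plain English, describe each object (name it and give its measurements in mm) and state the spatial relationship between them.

A is a table with a 983×818 mm rectangular top, 35 mm thick, top surface at z = 753 mm, supported by four 90×90 mm square legs, each inset 16 mm from the nearest pair of top edges, running from the floor. Four apron rails, 90 mm thick and 89 mm tall, run between adjacent legs with their top edges flush with the underside of the top and their outer faces flush with the legs' outer faces.

B is a four-legged stool. The seat is 293×320 mm, 29 mm thick, top at z = 389 mm. It stands on four round legs, each 42 mm in diameter, from z = 0 to the seat underside, each leg's axis is inset half a diameter from the nearest pair of seat edges (so the leg's bounding box is flush with the corner).

Three stools sit around the table at the −y, +y, +x sides.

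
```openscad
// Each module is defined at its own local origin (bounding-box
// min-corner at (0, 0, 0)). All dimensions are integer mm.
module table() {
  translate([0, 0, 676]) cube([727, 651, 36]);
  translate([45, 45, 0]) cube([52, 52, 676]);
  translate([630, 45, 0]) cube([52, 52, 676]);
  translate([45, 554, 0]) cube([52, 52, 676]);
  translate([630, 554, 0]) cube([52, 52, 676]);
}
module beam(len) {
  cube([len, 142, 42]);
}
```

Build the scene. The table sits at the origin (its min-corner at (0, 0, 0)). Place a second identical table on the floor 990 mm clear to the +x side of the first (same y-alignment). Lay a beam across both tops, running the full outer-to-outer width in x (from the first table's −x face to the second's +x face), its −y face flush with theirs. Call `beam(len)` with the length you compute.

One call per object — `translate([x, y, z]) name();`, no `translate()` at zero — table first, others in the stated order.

table();
translate([1717, 0, 0]) table();
translate([0, 0, 712]) beam(2444);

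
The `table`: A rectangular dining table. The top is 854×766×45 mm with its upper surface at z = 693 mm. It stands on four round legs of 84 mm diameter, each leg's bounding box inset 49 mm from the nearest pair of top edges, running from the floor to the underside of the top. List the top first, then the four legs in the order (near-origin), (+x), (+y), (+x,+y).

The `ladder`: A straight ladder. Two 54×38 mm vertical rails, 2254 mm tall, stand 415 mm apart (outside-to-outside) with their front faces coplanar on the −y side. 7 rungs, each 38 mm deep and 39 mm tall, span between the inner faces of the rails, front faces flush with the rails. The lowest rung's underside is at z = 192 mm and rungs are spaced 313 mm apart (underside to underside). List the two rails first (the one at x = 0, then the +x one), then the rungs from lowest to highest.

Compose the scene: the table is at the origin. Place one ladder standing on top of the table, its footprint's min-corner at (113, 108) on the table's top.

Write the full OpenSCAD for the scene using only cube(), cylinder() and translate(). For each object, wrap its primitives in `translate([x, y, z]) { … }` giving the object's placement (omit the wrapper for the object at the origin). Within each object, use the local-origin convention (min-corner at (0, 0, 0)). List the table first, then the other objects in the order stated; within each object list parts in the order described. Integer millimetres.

translate([0, 0, 648]) cube([854, 766, 45]);
translate([91, 91, 0]) cylinder(h = 648, r = 42);
translate([763, 91, 0]) cylinder(h = 648, r = 42);
translate([91, 675, 0]) cylinder(h = 648, r = 42);
translate([763, 675, 0]) cylinder(h = 648, r = 42);
translate([113, 108, 693]) {
  cube([54, 38, 2254]);
  translate([361, 0, 0]) cube([54, 38, 2254]);
  translate([54, 0, 192]) cube([307, 38, 39]);
  translate([54, 0, 505]) cube([307, 38, 39]);
  translate([54, 0, 818]) cube([307, 38, 39]);
  translate([54, 0, 1131]) cube([307, 38, 39]);
  translate([54, 0, 1444]) cube([307, 38, 39]);
  translate([54, 0, 1757]) cube([307, 38, 39]);
  translate([54, 0, 2070]) cube([307, 38, 39]);
}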